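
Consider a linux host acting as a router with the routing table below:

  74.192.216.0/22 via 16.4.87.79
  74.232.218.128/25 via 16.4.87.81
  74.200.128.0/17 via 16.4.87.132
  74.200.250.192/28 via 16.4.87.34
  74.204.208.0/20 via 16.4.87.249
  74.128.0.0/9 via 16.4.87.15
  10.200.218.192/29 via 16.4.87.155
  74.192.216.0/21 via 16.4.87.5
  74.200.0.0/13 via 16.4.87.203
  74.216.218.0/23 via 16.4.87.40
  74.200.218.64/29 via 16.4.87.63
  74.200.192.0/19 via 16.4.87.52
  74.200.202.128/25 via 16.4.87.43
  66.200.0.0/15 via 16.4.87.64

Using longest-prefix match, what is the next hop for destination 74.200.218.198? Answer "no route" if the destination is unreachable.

Routes whose prefix contains 74.200.218.198:
  74.128.0.0/9 (74.128.0.0 - 74.255.255.255) -> 16.4.87.15
  74.200.0.0/13 (74.200.0.0 - 74.207.255.255) -> 16.4.87.203
  74.200.128.0/17 (74.200.128.0 - 74.200.255.255) -> 16.4.87.132
  74.200.192.0/19 (74.200.192.0 - 74.200.223.255) -> 16.4.87.52
More-specific entries that do NOT match:
  10.200.218.192/29 (10.200.218.192 - 10.200.218.199) does not contain 74.200.218.198
  74.200.218.64/29 (74.200.218.64 - 74.200.218.71) does not contain 74.200.218.198
  74.200.250.192/28 (74.200.250.192 - 74.200.250.207) does not contain 74.200.218.198
  74.232.218.128/25 (74.232.218.128 - 74.232.218.255) does not contain 74.200.218.198
  74.200.202.128/25 (74.200.202.128 - 74.200.202.255) does not contain 74.200.218.198
  74.216.218.0/23 (74.216.218.0 - 74.216.219.255) does not contain 74.200.218.198
  74.192.216.0/22 (74.192.216.0 - 74.192.219.255) does not contain 74.200.218.198
  74.192.216.0/21 (74.192.216.0 - 74.192.223.255) does not contain 74.200.218.198
  74.204.208.0/20 (74.204.208.0 - 74.204.223.255) does not contain 74.200.218.198
Longest matching prefix is /19 -> next hop 16.4.87.52.

16.4.87.52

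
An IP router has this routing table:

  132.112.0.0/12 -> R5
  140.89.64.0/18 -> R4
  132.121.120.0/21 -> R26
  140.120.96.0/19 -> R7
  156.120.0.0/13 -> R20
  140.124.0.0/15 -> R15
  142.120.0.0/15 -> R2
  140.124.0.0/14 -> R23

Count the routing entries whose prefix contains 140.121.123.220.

No listed prefix contains 140.121.123.220.
Total matching entries: 0.

0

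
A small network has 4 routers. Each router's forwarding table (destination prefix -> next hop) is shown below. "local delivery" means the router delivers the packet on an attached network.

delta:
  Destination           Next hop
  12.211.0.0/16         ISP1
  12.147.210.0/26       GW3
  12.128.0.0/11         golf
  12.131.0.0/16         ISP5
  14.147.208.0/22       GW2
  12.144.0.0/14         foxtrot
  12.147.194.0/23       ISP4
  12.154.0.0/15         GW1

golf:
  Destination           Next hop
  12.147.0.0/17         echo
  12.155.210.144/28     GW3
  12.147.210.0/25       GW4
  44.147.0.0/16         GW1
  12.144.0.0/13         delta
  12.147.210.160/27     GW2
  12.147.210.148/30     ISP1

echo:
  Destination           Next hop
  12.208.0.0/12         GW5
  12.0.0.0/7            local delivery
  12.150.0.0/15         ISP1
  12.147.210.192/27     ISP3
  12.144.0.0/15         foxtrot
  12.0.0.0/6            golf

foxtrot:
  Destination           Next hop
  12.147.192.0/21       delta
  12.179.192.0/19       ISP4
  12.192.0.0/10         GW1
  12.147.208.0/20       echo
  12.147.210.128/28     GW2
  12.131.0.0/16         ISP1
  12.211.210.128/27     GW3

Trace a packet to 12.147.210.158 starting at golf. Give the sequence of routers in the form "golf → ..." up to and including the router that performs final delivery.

At golf: longest match for 12.147.210.158 is 12.144.0.0/13 -> delta
At delta: longest match for 12.147.210.158 is 12.144.0.0/14 -> foxtrot
At foxtrot: longest match for 12.147.210.158 is 12.147.208.0/20 -> echo
At echo: longest match for 12.147.210.158 is 12.0.0.0/7 -> local delivery

golf → delta → foxtrot → echo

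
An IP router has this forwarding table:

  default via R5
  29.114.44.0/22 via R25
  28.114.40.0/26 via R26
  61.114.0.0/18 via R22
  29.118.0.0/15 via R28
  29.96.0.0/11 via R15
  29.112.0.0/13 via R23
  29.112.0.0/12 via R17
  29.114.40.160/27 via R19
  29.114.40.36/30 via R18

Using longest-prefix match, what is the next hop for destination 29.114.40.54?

R23

Routes whose prefix contains 29.114.40.54:
  0.0.0.0/0 (default, matches everything) -> R5
  29.96.0.0/11 (29.96.0.0 - 29.127.255.255) -> R15
  29.112.0.0/12 (29.112.0.0 - 29.127.255.255) -> R17
  29.112.0.0/13 (29.112.0.0 - 29.119.255.255) -> R23
More-specific entries that do NOT match:
  29.114.40.36/30 (29.114.40.36 - 29.114.40.39) does not contain 29.114.40.54
  29.114.40.160/27 (29.114.40.160 - 29.114.40.191) does not contain 29.114.40.54
  28.114.40.0/26 (28.114.40.0 - 28.114.40.63) does not contain 29.114.40.54
  29.114.44.0/22 (29.114.44.0 - 29.114.47.255) does not contain 29.114.40.54
  61.114.0.0/18 (61.114.0.0 - 61.114.63.255) does not contain 29.114.40.54
  29.118.0.0/15 (29.118.0.0 - 29.119.255.255) does not contain 29.114.40.54
Longest matching prefix is /13 -> next hop R23.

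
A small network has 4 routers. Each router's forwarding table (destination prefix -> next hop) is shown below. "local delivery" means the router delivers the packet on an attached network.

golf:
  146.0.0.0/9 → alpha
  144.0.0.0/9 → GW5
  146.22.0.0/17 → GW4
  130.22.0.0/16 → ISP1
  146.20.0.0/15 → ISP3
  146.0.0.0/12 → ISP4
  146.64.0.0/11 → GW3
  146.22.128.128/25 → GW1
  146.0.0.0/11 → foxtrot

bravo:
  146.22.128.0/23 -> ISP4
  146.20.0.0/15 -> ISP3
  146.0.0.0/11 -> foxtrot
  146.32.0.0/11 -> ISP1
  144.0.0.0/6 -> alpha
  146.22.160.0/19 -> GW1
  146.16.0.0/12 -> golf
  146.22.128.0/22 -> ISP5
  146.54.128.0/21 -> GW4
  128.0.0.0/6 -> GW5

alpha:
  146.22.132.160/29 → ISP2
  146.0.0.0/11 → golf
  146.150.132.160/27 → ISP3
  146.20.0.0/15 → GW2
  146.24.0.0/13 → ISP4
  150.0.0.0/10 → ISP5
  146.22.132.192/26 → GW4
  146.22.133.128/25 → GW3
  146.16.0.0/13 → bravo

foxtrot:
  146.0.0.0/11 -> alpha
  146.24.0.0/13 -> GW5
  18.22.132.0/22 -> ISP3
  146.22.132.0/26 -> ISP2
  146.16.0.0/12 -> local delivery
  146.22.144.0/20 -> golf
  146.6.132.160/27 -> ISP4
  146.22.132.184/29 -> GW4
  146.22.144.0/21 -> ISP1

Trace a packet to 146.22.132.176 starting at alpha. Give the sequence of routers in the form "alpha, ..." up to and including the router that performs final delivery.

alpha, bravo, golf, foxtrot

At alpha: longest match for 146.22.132.176 is 146.16.0.0/13 -> bravo
At bravo: longest match for 146.22.132.176 is 146.16.0.0/12 -> golf
At golf: longest match for 146.22.132.176 is 146.0.0.0/11 -> foxtrot
At foxtrot: longest match for 146.22.132.176 is 146.16.0.0/12 -> local delivery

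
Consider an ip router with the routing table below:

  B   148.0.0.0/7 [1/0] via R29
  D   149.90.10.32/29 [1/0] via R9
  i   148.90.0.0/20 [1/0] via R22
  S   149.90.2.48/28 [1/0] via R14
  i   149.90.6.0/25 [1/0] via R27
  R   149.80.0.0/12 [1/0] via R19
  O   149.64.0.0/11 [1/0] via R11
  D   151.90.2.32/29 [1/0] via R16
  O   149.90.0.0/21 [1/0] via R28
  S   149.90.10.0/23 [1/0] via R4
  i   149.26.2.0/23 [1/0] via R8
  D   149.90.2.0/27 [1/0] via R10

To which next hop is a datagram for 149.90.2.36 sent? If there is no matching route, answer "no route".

Routes whose prefix contains 149.90.2.36:
  148.0.0.0/7 (148.0.0.0 - 149.255.255.255) -> R29
  149.64.0.0/11 (149.64.0.0 - 149.95.255.255) -> R11
  149.80.0.0/12 (149.80.0.0 - 149.95.255.255) -> R19
  149.90.0.0/21 (149.90.0.0 - 149.90.7.255) -> R28
More-specific entries that do NOT match:
  149.90.10.32/29 (149.90.10.32 - 149.90.10.39) does not contain 149.90.2.36
  151.90.2.32/29 (151.90.2.32 - 151.90.2.39) does not contain 149.90.2.36
  149.90.2.48/28 (149.90.2.48 - 149.90.2.63) does not contain 149.90.2.36
  149.90.2.0/27 (149.90.2.0 - 149.90.2.31) does not contain 149.90.2.36
  149.90.6.0/25 (149.90.6.0 - 149.90.6.127) does not contain 149.90.2.36
  149.90.10.0/23 (149.90.10.0 - 149.90.11.255) does not contain 149.90.2.36
  149.26.2.0/23 (149.26.2.0 - 149.26.3.255) does not contain 149.90.2.36
Longest matching prefix is /21 -> next hop R28.

R28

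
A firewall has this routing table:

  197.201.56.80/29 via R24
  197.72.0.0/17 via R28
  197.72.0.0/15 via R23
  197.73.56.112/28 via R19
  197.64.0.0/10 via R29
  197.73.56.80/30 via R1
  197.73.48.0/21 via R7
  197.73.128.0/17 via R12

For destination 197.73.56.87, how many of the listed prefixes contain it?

2

Prefixes containing 197.73.56.87:
  197.64.0.0/10 (197.64.0.0 - 197.127.255.255)
  197.72.0.0/15 (197.72.0.0 - 197.73.255.255)
Total matching entries: 2.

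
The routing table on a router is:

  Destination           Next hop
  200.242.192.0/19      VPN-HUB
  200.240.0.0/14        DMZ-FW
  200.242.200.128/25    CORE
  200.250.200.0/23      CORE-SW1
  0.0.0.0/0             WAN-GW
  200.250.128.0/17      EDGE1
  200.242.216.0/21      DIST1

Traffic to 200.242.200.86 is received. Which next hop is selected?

Routes whose prefix contains 200.242.200.86:
  0.0.0.0/0 (default, matches everything) -> WAN-GW
  200.240.0.0/14 (200.240.0.0 - 200.243.255.255) -> DMZ-FW
  200.242.192.0/19 (200.242.192.0 - 200.242.223.255) -> VPN-HUB
More-specific entries that do NOT match:
  200.242.200.128/25 (200.242.200.128 - 200.242.200.255) does not contain 200.242.200.86
  200.250.200.0/23 (200.250.200.0 - 200.250.201.255) does not contain 200.242.200.86
  200.242.216.0/21 (200.242.216.0 - 200.242.223.255) does not contain 200.242.200.86
Longest matching prefix is /19 -> next hop VPN-HUB.

VPN-HUB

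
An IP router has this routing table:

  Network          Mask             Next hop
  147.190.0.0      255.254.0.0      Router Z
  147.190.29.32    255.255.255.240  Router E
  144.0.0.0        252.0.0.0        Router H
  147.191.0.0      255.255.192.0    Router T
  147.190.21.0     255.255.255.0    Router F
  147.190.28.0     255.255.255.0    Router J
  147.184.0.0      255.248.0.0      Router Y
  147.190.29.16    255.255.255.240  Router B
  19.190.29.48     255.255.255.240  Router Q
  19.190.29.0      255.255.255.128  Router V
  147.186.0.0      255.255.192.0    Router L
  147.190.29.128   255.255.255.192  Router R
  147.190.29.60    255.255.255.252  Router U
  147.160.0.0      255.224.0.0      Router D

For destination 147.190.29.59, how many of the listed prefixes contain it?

Prefixes containing 147.190.29.59:
  144.0.0.0/6 (144.0.0.0 - 147.255.255.255)
  147.160.0.0/11 (147.160.0.0 - 147.191.255.255)
  147.184.0.0/13 (147.184.0.0 - 147.191.255.255)
  147.190.0.0/15 (147.190.0.0 - 147.191.255.255)
Total matching entries: 4.

4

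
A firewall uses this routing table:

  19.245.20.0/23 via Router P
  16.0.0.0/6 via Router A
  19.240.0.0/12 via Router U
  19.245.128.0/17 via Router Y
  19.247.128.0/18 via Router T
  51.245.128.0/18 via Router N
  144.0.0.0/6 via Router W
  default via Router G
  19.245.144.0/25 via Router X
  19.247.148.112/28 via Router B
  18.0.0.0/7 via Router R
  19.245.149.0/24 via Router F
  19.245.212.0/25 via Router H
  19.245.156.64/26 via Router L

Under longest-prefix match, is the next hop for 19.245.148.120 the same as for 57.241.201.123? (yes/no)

no

19.245.148.120: longest match 19.245.128.0/17 -> Router Y
57.241.201.123: longest match 0.0.0.0/0 -> Router G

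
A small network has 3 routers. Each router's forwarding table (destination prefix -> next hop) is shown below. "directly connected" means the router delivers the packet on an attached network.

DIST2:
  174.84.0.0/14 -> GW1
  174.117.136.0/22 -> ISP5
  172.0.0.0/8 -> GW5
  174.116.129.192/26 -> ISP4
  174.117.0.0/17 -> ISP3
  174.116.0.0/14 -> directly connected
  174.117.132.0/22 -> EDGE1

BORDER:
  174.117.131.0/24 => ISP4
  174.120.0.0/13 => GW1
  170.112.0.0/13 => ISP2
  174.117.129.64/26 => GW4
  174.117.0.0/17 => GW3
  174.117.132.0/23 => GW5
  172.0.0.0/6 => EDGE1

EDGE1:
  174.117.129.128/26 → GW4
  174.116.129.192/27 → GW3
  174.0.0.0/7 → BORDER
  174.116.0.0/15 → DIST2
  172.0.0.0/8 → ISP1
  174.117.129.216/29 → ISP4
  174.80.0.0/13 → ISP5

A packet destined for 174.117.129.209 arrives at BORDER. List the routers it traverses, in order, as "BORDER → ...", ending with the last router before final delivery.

At BORDER: longest match for 174.117.129.209 is 172.0.0.0/6 -> EDGE1
At EDGE1: longest match for 174.117.129.209 is 174.116.0.0/15 -> DIST2
At DIST2: longest match for 174.117.129.209 is 174.116.0.0/14 -> directly connected

BORDER → EDGE1 → DIST2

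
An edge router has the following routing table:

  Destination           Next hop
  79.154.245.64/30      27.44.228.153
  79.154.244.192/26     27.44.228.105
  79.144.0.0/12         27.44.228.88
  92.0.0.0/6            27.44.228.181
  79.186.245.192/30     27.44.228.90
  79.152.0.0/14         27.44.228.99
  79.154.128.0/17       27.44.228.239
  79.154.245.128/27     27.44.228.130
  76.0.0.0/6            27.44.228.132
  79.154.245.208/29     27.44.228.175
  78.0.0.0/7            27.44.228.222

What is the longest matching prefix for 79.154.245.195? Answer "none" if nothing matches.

Entries matching 79.154.245.195:
  76.0.0.0/6 (76.0.0.0 - 79.255.255.255)
  78.0.0.0/7 (78.0.0.0 - 79.255.255.255)
  79.144.0.0/12 (79.144.0.0 - 79.159.255.255)
  79.152.0.0/14 (79.152.0.0 - 79.155.255.255)
  79.154.128.0/17 (79.154.128.0 - 79.154.255.255)
Most specific is 79.154.128.0/17.

79.154.128.0/17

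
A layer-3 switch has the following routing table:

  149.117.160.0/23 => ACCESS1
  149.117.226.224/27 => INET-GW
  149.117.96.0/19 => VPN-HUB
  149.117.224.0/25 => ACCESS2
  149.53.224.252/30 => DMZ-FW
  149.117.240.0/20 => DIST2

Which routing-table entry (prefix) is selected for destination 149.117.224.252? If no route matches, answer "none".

149.117.224.252 is outside every listed prefix and there is no default route.

none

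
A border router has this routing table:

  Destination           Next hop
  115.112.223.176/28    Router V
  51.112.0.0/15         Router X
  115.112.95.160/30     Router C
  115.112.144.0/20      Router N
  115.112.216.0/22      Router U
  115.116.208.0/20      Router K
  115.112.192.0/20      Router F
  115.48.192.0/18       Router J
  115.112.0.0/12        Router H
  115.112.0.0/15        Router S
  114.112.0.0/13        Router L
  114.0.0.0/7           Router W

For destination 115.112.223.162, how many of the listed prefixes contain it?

Prefixes containing 115.112.223.162:
  114.0.0.0/7 (114.0.0.0 - 115.255.255.255)
  115.112.0.0/12 (115.112.0.0 - 115.127.255.255)
  115.112.0.0/15 (115.112.0.0 - 115.113.255.255)
Total matching entries: 3.

3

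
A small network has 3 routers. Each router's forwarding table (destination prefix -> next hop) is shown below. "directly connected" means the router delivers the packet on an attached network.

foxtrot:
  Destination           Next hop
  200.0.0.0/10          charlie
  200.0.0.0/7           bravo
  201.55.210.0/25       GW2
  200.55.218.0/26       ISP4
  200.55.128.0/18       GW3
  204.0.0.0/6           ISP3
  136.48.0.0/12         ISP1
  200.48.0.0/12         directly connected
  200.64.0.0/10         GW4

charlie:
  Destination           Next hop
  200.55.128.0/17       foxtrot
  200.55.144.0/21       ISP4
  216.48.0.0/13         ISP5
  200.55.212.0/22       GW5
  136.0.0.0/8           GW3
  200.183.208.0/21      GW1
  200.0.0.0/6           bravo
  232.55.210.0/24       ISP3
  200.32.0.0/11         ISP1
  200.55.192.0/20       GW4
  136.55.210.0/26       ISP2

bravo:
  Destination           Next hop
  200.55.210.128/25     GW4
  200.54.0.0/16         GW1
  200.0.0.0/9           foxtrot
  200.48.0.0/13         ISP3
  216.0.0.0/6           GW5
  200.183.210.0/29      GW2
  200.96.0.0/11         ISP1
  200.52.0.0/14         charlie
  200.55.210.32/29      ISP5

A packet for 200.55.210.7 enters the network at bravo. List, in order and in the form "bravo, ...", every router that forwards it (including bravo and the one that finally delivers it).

bravo, charlie, foxtrot

At bravo: longest match for 200.55.210.7 is 200.52.0.0/14 -> charlie
At charlie: longest match for 200.55.210.7 is 200.55.128.0/17 -> foxtrot
At foxtrot: longest match for 200.55.210.7 is 200.48.0.0/12 -> directly connected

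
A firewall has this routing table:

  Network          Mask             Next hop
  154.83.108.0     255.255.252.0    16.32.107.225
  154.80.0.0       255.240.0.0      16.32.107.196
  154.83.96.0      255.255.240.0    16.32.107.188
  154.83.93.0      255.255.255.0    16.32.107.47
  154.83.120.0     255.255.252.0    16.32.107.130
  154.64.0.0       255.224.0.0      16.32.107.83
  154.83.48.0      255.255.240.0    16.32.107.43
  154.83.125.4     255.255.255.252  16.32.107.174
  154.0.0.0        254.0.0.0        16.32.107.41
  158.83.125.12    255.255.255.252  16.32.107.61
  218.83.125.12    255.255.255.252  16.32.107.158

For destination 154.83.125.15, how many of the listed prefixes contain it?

3

Prefixes containing 154.83.125.15:
  154.0.0.0/7 (154.0.0.0 - 155.255.255.255)
  154.64.0.0/11 (154.64.0.0 - 154.95.255.255)
  154.80.0.0/12 (154.80.0.0 - 154.95.255.255)
Total matching entries: 3.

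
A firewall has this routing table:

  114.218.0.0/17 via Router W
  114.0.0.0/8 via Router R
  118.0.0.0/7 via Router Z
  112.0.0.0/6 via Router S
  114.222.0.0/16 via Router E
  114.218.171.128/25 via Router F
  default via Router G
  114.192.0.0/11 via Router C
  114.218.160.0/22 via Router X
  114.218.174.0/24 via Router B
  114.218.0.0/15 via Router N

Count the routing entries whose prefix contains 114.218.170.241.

Prefixes containing 114.218.170.241:
  0.0.0.0/0 (default, matches everything)
  112.0.0.0/6 (112.0.0.0 - 115.255.255.255)
  114.0.0.0/8 (114.0.0.0 - 114.255.255.255)
  114.192.0.0/11 (114.192.0.0 - 114.223.255.255)
  114.218.0.0/15 (114.218.0.0 - 114.219.255.255)
Total matching entries: 5.

5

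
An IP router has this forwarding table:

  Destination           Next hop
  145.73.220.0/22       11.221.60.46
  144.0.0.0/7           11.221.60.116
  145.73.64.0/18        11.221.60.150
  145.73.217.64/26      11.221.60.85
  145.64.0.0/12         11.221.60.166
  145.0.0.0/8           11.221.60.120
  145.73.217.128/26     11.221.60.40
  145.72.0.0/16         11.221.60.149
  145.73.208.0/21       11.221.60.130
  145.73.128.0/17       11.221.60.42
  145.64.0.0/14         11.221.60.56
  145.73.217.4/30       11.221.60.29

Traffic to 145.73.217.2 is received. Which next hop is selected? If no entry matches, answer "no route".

11.221.60.42

Routes whose prefix contains 145.73.217.2:
  144.0.0.0/7 (144.0.0.0 - 145.255.255.255) -> 11.221.60.116
  145.0.0.0/8 (145.0.0.0 - 145.255.255.255) -> 11.221.60.120
  145.64.0.0/12 (145.64.0.0 - 145.79.255.255) -> 11.221.60.166
  145.73.128.0/17 (145.73.128.0 - 145.73.255.255) -> 11.221.60.42
More-specific entries that do NOT match:
  145.73.217.4/30 (145.73.217.4 - 145.73.217.7) does not contain 145.73.217.2
  145.73.217.64/26 (145.73.217.64 - 145.73.217.127) does not contain 145.73.217.2
  145.73.217.128/26 (145.73.217.128 - 145.73.217.191) does not contain 145.73.217.2
  145.73.220.0/22 (145.73.220.0 - 145.73.223.255) does not contain 145.73.217.2
  145.73.208.0/21 (145.73.208.0 - 145.73.215.255) does not contain 145.73.217.2
  145.73.64.0/18 (145.73.64.0 - 145.73.127.255) does not contain 145.73.217.2
Longest matching prefix is /17 -> next hop 11.221.60.42.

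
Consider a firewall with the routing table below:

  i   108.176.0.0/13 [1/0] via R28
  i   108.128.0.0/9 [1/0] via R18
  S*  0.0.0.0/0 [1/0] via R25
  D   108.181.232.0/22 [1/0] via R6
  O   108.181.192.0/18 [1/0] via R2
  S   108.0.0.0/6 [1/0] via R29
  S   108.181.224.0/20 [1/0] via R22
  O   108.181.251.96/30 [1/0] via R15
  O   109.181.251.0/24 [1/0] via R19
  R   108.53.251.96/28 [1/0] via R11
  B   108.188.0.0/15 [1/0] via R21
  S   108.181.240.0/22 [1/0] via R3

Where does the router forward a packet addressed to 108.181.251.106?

Routes whose prefix contains 108.181.251.106:
  0.0.0.0/0 (default, matches everything) -> R25
  108.0.0.0/6 (108.0.0.0 - 111.255.255.255) -> R29
  108.128.0.0/9 (108.128.0.0 - 108.255.255.255) -> R18
  108.176.0.0/13 (108.176.0.0 - 108.183.255.255) -> R28
  108.181.192.0/18 (108.181.192.0 - 108.181.255.255) -> R2
More-specific entries that do NOT match:
  108.181.251.96/30 (108.181.251.96 - 108.181.251.99) does not contain 108.181.251.106
  108.53.251.96/28 (108.53.251.96 - 108.53.251.111) does not contain 108.181.251.106
  109.181.251.0/24 (109.181.251.0 - 109.181.251.255) does not contain 108.181.251.106
  108.181.232.0/22 (108.181.232.0 - 108.181.235.255) does not contain 108.181.251.106
  108.181.240.0/22 (108.181.240.0 - 108.181.243.255) does not contain 108.181.251.106
  108.181.224.0/20 (108.181.224.0 - 108.181.239.255) does not contain 108.181.251.106
Longest matching prefix is /18 -> next hop R2.

R2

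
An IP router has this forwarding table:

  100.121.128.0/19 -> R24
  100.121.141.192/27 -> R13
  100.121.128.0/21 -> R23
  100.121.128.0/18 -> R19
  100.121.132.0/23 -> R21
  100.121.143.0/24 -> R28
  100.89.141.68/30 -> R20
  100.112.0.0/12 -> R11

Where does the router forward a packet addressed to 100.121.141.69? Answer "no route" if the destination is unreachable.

R24

Routes whose prefix contains 100.121.141.69:
  100.112.0.0/12 (100.112.0.0 - 100.127.255.255) -> R11
  100.121.128.0/18 (100.121.128.0 - 100.121.191.255) -> R19
  100.121.128.0/19 (100.121.128.0 - 100.121.159.255) -> R24
More-specific entries that do NOT match:
  100.89.141.68/30 (100.89.141.68 - 100.89.141.71) does not contain 100.121.141.69
  100.121.141.192/27 (100.121.141.192 - 100.121.141.223) does not contain 100.121.141.69
  100.121.143.0/24 (100.121.143.0 - 100.121.143.255) does not contain 100.121.141.69
  100.121.132.0/23 (100.121.132.0 - 100.121.133.255) does not contain 100.121.141.69
  100.121.128.0/21 (100.121.128.0 - 100.121.135.255) does not contain 100.121.141.69
Longest matching prefix is /19 -> next hop R24.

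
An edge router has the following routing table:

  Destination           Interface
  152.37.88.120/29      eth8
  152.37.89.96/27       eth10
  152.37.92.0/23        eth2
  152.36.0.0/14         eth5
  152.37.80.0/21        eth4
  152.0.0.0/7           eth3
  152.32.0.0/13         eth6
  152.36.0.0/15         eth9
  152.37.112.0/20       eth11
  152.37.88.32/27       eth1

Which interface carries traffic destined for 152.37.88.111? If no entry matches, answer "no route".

eth9

Routes whose prefix contains 152.37.88.111:
  152.0.0.0/7 (152.0.0.0 - 153.255.255.255) -> eth3
  152.32.0.0/13 (152.32.0.0 - 152.39.255.255) -> eth6
  152.36.0.0/14 (152.36.0.0 - 152.39.255.255) -> eth5
  152.36.0.0/15 (152.36.0.0 - 152.37.255.255) -> eth9
More-specific entries that do NOT match:
  152.37.88.120/29 (152.37.88.120 - 152.37.88.127) does not contain 152.37.88.111
  152.37.89.96/27 (152.37.89.96 - 152.37.89.127) does not contain 152.37.88.111
  152.37.88.32/27 (152.37.88.32 - 152.37.88.63) does not contain 152.37.88.111
  152.37.92.0/23 (152.37.92.0 - 152.37.93.255) does not contain 152.37.88.111
  152.37.80.0/21 (152.37.80.0 - 152.37.87.255) does not contain 152.37.88.111
  152.37.112.0/20 (152.37.112.0 - 152.37.127.255) does not contain 152.37.88.111
Longest matching prefix is /15 -> interface eth9.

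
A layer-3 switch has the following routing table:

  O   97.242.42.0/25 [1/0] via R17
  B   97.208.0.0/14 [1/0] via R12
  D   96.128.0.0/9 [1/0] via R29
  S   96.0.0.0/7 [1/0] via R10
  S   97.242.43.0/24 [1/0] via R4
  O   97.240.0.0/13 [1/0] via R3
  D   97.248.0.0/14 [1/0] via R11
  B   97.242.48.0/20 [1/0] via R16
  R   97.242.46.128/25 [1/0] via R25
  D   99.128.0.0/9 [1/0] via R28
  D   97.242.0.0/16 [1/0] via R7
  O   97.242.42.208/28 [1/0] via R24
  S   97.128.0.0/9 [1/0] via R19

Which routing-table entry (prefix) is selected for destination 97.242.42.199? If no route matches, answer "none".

Entries matching 97.242.42.199:
  96.0.0.0/7 (96.0.0.0 - 97.255.255.255)
  97.128.0.0/9 (97.128.0.0 - 97.255.255.255)
  97.240.0.0/13 (97.240.0.0 - 97.247.255.255)
  97.242.0.0/16 (97.242.0.0 - 97.242.255.255)
Most specific is 97.242.0.0/16.

97.242.0.0/16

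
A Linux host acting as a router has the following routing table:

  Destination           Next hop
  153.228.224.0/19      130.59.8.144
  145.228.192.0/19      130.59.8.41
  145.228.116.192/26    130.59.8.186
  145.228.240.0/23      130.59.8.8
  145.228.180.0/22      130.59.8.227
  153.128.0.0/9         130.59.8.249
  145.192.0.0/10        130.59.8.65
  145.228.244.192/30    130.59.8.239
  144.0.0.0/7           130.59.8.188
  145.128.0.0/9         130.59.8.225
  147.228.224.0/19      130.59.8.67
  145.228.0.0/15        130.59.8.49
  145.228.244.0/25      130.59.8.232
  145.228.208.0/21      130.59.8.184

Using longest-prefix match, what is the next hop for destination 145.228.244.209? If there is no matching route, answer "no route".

Routes whose prefix contains 145.228.244.209:
  144.0.0.0/7 (144.0.0.0 - 145.255.255.255) -> 130.59.8.188
  145.128.0.0/9 (145.128.0.0 - 145.255.255.255) -> 130.59.8.225
  145.192.0.0/10 (145.192.0.0 - 145.255.255.255) -> 130.59.8.65
  145.228.0.0/15 (145.228.0.0 - 145.229.255.255) -> 130.59.8.49
More-specific entries that do NOT match:
  145.228.244.192/30 (145.228.244.192 - 145.228.244.195) does not contain 145.228.244.209
  145.228.116.192/26 (145.228.116.192 - 145.228.116.255) does not contain 145.228.244.209
  145.228.244.0/25 (145.228.244.0 - 145.228.244.127) does not contain 145.228.244.209
  145.228.240.0/23 (145.228.240.0 - 145.228.241.255) does not contain 145.228.244.209
  145.228.180.0/22 (145.228.180.0 - 145.228.183.255) does not contain 145.228.244.209
  145.228.208.0/21 (145.228.208.0 - 145.228.215.255) does not contain 145.228.244.209
  153.228.224.0/19 (153.228.224.0 - 153.228.255.255) does not contain 145.228.244.209
  145.228.192.0/19 (145.228.192.0 - 145.228.223.255) does not contain 145.228.244.209
  147.228.224.0/19 (147.228.224.0 - 147.228.255.255) does not contain 145.228.244.209
Longest matching prefix is /15 -> next hop 130.59.8.49.

130.59.8.49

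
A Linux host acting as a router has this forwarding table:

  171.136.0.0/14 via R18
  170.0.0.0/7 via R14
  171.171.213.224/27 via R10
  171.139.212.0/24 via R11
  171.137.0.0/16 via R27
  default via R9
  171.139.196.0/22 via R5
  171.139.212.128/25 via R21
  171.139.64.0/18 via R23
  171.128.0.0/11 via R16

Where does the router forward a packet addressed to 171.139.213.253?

R18

Routes whose prefix contains 171.139.213.253:
  0.0.0.0/0 (default, matches everything) -> R9
  170.0.0.0/7 (170.0.0.0 - 171.255.255.255) -> R14
  171.128.0.0/11 (171.128.0.0 - 171.159.255.255) -> R16
  171.136.0.0/14 (171.136.0.0 - 171.139.255.255) -> R18
More-specific entries that do NOT match:
  171.171.213.224/27 (171.171.213.224 - 171.171.213.255) does not contain 171.139.213.253
  171.139.212.128/25 (171.139.212.128 - 171.139.212.255) does not contain 171.139.213.253
  171.139.212.0/24 (171.139.212.0 - 171.139.212.255) does not contain 171.139.213.253
  171.139.196.0/22 (171.139.196.0 - 171.139.199.255) does not contain 171.139.213.253
  171.139.64.0/18 (171.139.64.0 - 171.139.127.255) does not contain 171.139.213.253
  171.137.0.0/16 (171.137.0.0 - 171.137.255.255) does not contain 171.139.213.253
Longest matching prefix is /14 -> next hop R18.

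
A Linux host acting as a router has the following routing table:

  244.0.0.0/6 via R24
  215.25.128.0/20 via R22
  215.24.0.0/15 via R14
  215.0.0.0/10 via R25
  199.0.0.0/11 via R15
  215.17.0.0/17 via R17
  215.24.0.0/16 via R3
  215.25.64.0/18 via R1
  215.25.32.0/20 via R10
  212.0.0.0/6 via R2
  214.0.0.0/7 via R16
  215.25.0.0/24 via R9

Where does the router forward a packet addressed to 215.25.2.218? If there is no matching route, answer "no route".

Routes whose prefix contains 215.25.2.218:
  212.0.0.0/6 (212.0.0.0 - 215.255.255.255) -> R2
  214.0.0.0/7 (214.0.0.0 - 215.255.255.255) -> R16
  215.0.0.0/10 (215.0.0.0 - 215.63.255.255) -> R25
  215.24.0.0/15 (215.24.0.0 - 215.25.255.255) -> R14
More-specific entries that do NOT match:
  215.25.0.0/24 (215.25.0.0 - 215.25.0.255) does not contain 215.25.2.218
  215.25.128.0/20 (215.25.128.0 - 215.25.143.255) does not contain 215.25.2.218
  215.25.32.0/20 (215.25.32.0 - 215.25.47.255) does not contain 215.25.2.218
  215.25.64.0/18 (215.25.64.0 - 215.25.127.255) does not contain 215.25.2.218
  215.17.0.0/17 (215.17.0.0 - 215.17.127.255) does not contain 215.25.2.218
  215.24.0.0/16 (215.24.0.0 - 215.24.255.255) does not contain 215.25.2.218
Longest matching prefix is /15 -> next hop R14.

R14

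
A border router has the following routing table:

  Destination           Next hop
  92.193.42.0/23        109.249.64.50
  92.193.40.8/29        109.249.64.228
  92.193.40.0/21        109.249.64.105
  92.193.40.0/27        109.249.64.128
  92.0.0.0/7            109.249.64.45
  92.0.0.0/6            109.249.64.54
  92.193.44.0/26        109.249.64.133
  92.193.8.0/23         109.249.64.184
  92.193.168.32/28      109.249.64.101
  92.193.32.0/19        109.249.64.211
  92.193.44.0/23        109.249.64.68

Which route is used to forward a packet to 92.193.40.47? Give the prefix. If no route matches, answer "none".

92.193.40.0/21

Entries matching 92.193.40.47:
  92.0.0.0/6 (92.0.0.0 - 95.255.255.255)
  92.0.0.0/7 (92.0.0.0 - 93.255.255.255)
  92.193.32.0/19 (92.193.32.0 - 92.193.63.255)
  92.193.40.0/21 (92.193.40.0 - 92.193.47.255)
Most specific is 92.193.40.0/21.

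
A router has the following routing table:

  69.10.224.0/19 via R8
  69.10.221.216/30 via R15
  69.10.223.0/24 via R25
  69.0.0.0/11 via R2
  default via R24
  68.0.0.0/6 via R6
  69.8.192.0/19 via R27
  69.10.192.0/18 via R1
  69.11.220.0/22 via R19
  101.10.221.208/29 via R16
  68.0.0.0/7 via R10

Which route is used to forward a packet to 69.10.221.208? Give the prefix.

Entries matching 69.10.221.208:
  0.0.0.0/0 (default, matches everything)
  68.0.0.0/6 (68.0.0.0 - 71.255.255.255)
  68.0.0.0/7 (68.0.0.0 - 69.255.255.255)
  69.0.0.0/11 (69.0.0.0 - 69.31.255.255)
  69.10.192.0/18 (69.10.192.0 - 69.10.255.255)
Most specific is 69.10.192.0/18.

69.10.192.0/18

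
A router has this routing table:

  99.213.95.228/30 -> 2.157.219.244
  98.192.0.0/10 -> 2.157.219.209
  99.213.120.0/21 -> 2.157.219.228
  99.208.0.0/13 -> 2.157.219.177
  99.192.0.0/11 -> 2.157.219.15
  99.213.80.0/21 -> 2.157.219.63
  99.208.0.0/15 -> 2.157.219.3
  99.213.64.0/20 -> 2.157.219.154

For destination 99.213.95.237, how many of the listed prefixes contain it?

2

Prefixes containing 99.213.95.237:
  99.192.0.0/11 (99.192.0.0 - 99.223.255.255)
  99.208.0.0/13 (99.208.0.0 - 99.215.255.255)
Total matching entries: 2.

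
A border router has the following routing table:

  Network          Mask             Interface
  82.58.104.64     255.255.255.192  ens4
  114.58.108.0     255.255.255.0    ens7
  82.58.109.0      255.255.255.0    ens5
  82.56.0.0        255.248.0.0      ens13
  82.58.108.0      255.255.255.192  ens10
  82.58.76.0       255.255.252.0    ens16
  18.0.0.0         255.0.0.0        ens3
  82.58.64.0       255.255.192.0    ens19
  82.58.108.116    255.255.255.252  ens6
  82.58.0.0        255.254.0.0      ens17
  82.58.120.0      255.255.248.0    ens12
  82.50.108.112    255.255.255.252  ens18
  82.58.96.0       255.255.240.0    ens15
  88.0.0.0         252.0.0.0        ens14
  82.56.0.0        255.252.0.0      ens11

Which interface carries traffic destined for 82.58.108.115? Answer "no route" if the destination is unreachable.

ens15

Routes whose prefix contains 82.58.108.115:
  82.56.0.0/13 (82.56.0.0 - 82.63.255.255) -> ens13
  82.56.0.0/14 (82.56.0.0 - 82.59.255.255) -> ens11
  82.58.0.0/15 (82.58.0.0 - 82.59.255.255) -> ens17
  82.58.64.0/18 (82.58.64.0 - 82.58.127.255) -> ens19
  82.58.96.0/20 (82.58.96.0 - 82.58.111.255) -> ens15
More-specific entries that do NOT match:
  82.58.108.116/30 (82.58.108.116 - 82.58.108.119) does not contain 82.58.108.115
  82.50.108.112/30 (82.50.108.112 - 82.50.108.115) does not contain 82.58.108.115
  82.58.104.64/26 (82.58.104.64 - 82.58.104.127) does not contain 82.58.108.115
  82.58.108.0/26 (82.58.108.0 - 82.58.108.63) does not contain 82.58.108.115
  114.58.108.0/24 (114.58.108.0 - 114.58.108.255) does not contain 82.58.108.115
  82.58.109.0/24 (82.58.109.0 - 82.58.109.255) does not contain 82.58.108.115
  82.58.76.0/22 (82.58.76.0 - 82.58.79.255) does not contain 82.58.108.115
  82.58.120.0/21 (82.58.120.0 - 82.58.127.255) does not contain 82.58.108.115
Longest matching prefix is /20 -> interface ens15.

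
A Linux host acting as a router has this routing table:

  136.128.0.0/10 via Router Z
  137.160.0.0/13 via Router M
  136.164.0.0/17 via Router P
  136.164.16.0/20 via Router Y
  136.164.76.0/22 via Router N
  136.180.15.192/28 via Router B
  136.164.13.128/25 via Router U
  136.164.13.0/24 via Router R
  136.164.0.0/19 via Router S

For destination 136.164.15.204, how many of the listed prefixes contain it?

Prefixes containing 136.164.15.204:
  136.128.0.0/10 (136.128.0.0 - 136.191.255.255)
  136.164.0.0/17 (136.164.0.0 - 136.164.127.255)
  136.164.0.0/19 (136.164.0.0 - 136.164.31.255)
Total matching entries: 3.

3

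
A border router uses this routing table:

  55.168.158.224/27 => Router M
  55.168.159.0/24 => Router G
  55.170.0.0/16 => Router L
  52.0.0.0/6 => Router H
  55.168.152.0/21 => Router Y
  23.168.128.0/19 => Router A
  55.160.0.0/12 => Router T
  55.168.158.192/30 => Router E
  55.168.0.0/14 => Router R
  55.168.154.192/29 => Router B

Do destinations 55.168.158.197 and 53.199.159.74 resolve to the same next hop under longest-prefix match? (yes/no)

55.168.158.197: longest match 55.168.152.0/21 -> Router Y
53.199.159.74: longest match 52.0.0.0/6 -> Router H

no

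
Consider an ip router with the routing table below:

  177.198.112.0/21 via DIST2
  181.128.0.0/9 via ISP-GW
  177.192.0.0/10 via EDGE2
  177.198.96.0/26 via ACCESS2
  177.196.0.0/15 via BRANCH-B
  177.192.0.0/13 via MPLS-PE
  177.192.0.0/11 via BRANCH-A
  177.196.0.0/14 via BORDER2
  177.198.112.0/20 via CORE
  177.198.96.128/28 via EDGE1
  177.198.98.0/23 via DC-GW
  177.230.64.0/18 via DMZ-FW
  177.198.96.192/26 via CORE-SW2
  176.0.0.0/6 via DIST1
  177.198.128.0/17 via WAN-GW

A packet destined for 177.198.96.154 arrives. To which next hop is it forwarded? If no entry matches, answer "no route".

Routes whose prefix contains 177.198.96.154:
  176.0.0.0/6 (176.0.0.0 - 179.255.255.255) -> DIST1
  177.192.0.0/10 (177.192.0.0 - 177.255.255.255) -> EDGE2
  177.192.0.0/11 (177.192.0.0 - 177.223.255.255) -> BRANCH-A
  177.192.0.0/13 (177.192.0.0 - 177.199.255.255) -> MPLS-PE
  177.196.0.0/14 (177.196.0.0 - 177.199.255.255) -> BORDER2
More-specific entries that do NOT match:
  177.198.96.128/28 (177.198.96.128 - 177.198.96.143) does not contain 177.198.96.154
  177.198.96.0/26 (177.198.96.0 - 177.198.96.63) does not contain 177.198.96.154
  177.198.96.192/26 (177.198.96.192 - 177.198.96.255) does not contain 177.198.96.154
  177.198.98.0/23 (177.198.98.0 - 177.198.99.255) does not contain 177.198.96.154
  177.198.112.0/21 (177.198.112.0 - 177.198.119.255) does not contain 177.198.96.154
  177.198.112.0/20 (177.198.112.0 - 177.198.127.255) does not contain 177.198.96.154
  177.230.64.0/18 (177.230.64.0 - 177.230.127.255) does not contain 177.198.96.154
  177.198.128.0/17 (177.198.128.0 - 177.198.255.255) does not contain 177.198.96.154
  177.196.0.0/15 (177.196.0.0 - 177.197.255.255) does not contain 177.198.96.154
Longest matching prefix is /14 -> next hop BORDER2.

BORDER2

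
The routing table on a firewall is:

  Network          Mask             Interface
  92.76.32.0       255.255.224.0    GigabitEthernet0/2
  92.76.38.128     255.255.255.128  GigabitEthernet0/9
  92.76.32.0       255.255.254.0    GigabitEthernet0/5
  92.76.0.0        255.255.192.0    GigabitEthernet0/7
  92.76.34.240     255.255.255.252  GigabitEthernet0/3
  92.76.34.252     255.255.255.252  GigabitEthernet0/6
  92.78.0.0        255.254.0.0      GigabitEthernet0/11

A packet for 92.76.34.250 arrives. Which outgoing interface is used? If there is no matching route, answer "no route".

GigabitEthernet0/2

Routes whose prefix contains 92.76.34.250:
  92.76.0.0/18 (92.76.0.0 - 92.76.63.255) -> GigabitEthernet0/7
  92.76.32.0/19 (92.76.32.0 - 92.76.63.255) -> GigabitEthernet0/2
More-specific entries that do NOT match:
  92.76.34.240/30 (92.76.34.240 - 92.76.34.243) does not contain 92.76.34.250
  92.76.34.252/30 (92.76.34.252 - 92.76.34.255) does not contain 92.76.34.250
  92.76.38.128/25 (92.76.38.128 - 92.76.38.255) does not contain 92.76.34.250
  92.76.32.0/23 (92.76.32.0 - 92.76.33.255) does not contain 92.76.34.250
Longest matching prefix is /19 -> interface GigabitEthernet0/2.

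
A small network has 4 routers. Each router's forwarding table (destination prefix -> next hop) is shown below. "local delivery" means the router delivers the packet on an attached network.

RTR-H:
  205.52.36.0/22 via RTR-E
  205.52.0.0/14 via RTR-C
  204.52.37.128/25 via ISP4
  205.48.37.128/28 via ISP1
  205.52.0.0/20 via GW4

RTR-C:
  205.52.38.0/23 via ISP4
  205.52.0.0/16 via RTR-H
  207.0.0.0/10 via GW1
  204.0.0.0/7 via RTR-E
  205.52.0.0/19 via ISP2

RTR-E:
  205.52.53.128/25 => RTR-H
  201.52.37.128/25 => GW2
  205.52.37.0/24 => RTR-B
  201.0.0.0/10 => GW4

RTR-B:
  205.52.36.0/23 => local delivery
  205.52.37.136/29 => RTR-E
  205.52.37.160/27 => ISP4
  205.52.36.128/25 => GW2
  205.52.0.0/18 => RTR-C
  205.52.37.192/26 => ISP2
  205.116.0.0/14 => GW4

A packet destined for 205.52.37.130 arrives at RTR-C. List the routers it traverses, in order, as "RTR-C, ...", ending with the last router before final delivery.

RTR-C, RTR-H, RTR-E, RTR-B

At RTR-C: longest match for 205.52.37.130 is 205.52.0.0/16 -> RTR-H
At RTR-H: longest match for 205.52.37.130 is 205.52.36.0/22 -> RTR-E
At RTR-E: longest match for 205.52.37.130 is 205.52.37.0/24 -> RTR-B
At RTR-B: longest match for 205.52.37.130 is 205.52.36.0/23 -> local delivery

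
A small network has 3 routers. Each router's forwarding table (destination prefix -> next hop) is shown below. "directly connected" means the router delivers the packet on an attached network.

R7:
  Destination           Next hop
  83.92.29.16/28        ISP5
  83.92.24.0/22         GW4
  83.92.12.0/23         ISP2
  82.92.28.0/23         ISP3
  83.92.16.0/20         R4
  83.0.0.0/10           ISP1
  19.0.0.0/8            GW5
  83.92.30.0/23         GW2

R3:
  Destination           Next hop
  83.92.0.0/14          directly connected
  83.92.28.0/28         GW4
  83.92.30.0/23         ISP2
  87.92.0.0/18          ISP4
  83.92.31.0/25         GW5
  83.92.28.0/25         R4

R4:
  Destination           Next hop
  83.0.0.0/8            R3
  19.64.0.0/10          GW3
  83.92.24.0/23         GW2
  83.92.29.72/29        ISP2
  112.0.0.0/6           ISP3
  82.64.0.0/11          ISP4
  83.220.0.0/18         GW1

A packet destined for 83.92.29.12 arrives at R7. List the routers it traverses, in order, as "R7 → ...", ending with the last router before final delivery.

At R7: longest match for 83.92.29.12 is 83.92.16.0/20 -> R4
At R4: longest match for 83.92.29.12 is 83.0.0.0/8 -> R3
At R3: longest match for 83.92.29.12 is 83.92.0.0/14 -> directly connected

R7 → R4 → R3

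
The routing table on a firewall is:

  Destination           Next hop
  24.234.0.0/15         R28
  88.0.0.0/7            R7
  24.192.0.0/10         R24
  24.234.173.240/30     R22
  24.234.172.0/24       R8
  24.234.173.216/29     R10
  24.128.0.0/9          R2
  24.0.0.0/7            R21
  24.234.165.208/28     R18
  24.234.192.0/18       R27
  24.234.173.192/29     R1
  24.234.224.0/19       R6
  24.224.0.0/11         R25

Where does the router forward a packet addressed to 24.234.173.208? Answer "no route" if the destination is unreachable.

R28

Routes whose prefix contains 24.234.173.208:
  24.0.0.0/7 (24.0.0.0 - 25.255.255.255) -> R21
  24.128.0.0/9 (24.128.0.0 - 24.255.255.255) -> R2
  24.192.0.0/10 (24.192.0.0 - 24.255.255.255) -> R24
  24.224.0.0/11 (24.224.0.0 - 24.255.255.255) -> R25
  24.234.0.0/15 (24.234.0.0 - 24.235.255.255) -> R28
More-specific entries that do NOT match:
  24.234.173.240/30 (24.234.173.240 - 24.234.173.243) does not contain 24.234.173.208
  24.234.173.216/29 (24.234.173.216 - 24.234.173.223) does not contain 24.234.173.208
  24.234.173.192/29 (24.234.173.192 - 24.234.173.199) does not contain 24.234.173.208
  24.234.165.208/28 (24.234.165.208 - 24.234.165.223) does not contain 24.234.173.208
  24.234.172.0/24 (24.234.172.0 - 24.234.172.255) does not contain 24.234.173.208
  24.234.224.0/19 (24.234.224.0 - 24.234.255.255) does not contain 24.234.173.208
  24.234.192.0/18 (24.234.192.0 - 24.234.255.255) does not contain 24.234.173.208
Longest matching prefix is /15 -> next hop R28.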